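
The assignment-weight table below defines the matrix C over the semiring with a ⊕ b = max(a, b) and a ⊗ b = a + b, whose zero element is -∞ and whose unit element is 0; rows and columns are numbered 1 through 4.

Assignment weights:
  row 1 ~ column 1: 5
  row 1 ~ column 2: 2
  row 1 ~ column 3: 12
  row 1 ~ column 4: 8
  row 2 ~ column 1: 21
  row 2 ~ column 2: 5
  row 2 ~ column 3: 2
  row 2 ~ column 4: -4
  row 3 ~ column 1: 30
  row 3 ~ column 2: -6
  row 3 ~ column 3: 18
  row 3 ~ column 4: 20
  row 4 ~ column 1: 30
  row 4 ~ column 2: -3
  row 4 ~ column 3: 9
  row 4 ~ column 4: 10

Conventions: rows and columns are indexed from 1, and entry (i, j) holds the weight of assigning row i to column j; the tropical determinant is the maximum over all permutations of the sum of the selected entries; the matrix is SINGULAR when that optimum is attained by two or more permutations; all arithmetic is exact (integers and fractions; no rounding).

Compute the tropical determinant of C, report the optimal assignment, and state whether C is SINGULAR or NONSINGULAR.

σ = (1, 2, 3, 4): 5 + 5 + 18 + 10 = 38
σ = (1, 2, 4, 3): 5 + 5 + 20 + 9 = 39
σ = (1, 3, 2, 4): 5 + 2 + (-6) + 10 = 11
σ = (1, 3, 4, 2): 5 + 2 + 20 + (-3) = 24
σ = (1, 4, 2, 3): 5 + (-4) + (-6) + 9 = 4
σ = (1, 4, 3, 2): 5 + (-4) + 18 + (-3) = 16
σ = (2, 1, 3, 4): 2 + 21 + 18 + 10 = 51
σ = (2, 1, 4, 3): 2 + 21 + 20 + 9 = 52
σ = (2, 3, 1, 4): 2 + 2 + 30 + 10 = 44
σ = (2, 3, 4, 1): 2 + 2 + 20 + 30 = 54
σ = (2, 4, 1, 3): 2 + (-4) + 30 + 9 = 37
σ = (2, 4, 3, 1): 2 + (-4) + 18 + 30 = 46
σ = (3, 1, 2, 4): 12 + 21 + (-6) + 10 = 37
σ = (3, 1, 4, 2): 12 + 21 + 20 + (-3) = 50
σ = (3, 2, 1, 4): 12 + 5 + 30 + 10 = 57
σ = (3, 2, 4, 1): 12 + 5 + 20 + 30 = 67
σ = (3, 4, 1, 2): 12 + (-4) + 30 + (-3) = 35
σ = (3, 4, 2, 1): 12 + (-4) + (-6) + 30 = 32
σ = (4, 1, 2, 3): 8 + 21 + (-6) + 9 = 32
σ = (4, 1, 3, 2): 8 + 21 + 18 + (-3) = 44
σ = (4, 2, 1, 3): 8 + 5 + 30 + 9 = 52
σ = (4, 2, 3, 1): 8 + 5 + 18 + 30 = 61
σ = (4, 3, 1, 2): 8 + 2 + 30 + (-3) = 37
σ = (4, 3, 2, 1): 8 + 2 + (-6) + 30 = 34
Optimal value attained by: σ = (3, 2, 4, 1).
Answer: det⊕(C) = 67; verdict: NONSINGULAR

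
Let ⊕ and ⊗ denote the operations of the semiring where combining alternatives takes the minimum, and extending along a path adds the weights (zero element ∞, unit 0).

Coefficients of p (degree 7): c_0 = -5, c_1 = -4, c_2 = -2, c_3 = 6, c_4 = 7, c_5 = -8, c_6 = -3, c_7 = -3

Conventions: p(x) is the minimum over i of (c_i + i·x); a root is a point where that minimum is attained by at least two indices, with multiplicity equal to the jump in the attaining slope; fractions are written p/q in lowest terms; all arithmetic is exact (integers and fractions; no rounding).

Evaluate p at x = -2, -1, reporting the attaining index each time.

p(-2) = min(-5+0·(-2)=-5, -4+1·(-2)=-6, -2+2·(-2)=-6, 6+3·(-2)=0, 7+4·(-2)=-1, -8+5·(-2)=-18, -3+6·(-2)=-15, -3+7·(-2)=-17) = -18 (attained by i=5)
p(-1) = min(-5+0·(-1)=-5, -4+1·(-1)=-5, -2+2·(-1)=-4, 6+3·(-1)=3, 7+4·(-1)=3, -8+5·(-1)=-13, -3+6·(-1)=-9, -3+7·(-1)=-10) = -13 (attained by i=5)
Answer: p(-2) = -18; p(-1) = -13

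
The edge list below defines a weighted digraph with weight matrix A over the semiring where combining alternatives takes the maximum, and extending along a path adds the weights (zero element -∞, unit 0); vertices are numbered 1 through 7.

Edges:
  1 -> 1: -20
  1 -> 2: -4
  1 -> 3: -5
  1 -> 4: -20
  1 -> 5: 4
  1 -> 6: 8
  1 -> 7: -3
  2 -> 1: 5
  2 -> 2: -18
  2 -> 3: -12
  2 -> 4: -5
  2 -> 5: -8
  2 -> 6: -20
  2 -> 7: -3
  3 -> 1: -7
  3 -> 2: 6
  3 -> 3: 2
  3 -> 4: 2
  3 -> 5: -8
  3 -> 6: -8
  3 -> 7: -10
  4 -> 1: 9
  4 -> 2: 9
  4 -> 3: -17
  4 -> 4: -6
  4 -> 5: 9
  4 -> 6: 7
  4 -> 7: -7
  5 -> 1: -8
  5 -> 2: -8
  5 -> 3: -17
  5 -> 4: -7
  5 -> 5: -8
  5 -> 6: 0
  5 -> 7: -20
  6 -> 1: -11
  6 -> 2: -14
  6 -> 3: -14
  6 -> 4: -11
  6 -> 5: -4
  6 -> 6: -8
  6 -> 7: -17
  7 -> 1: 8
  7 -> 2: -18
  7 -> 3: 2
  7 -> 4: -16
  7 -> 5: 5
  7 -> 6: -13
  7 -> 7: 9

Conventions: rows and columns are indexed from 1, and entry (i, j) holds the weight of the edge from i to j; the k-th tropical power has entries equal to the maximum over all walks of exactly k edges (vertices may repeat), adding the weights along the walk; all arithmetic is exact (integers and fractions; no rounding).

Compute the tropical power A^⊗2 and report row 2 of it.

A^⊗2:
  [5, 1, -1, -3, 4, 4, 6]
  [5, 4, 0, -10, 9, 13, 6]
  [11, 11, 4, 4, 11, 9, 3]
  [14, 5, 4, 4, 13, 17, 6]
  [2, 2, -13, -11, 2, 0, -11]
  [-2, -2, -12, -11, -2, -3, -8]
  [17, 8, 11, 4, 14, 16, 18]
Answer: row 2 of A^⊗2 = [5, 4, 0, -10, 9, 13, 6]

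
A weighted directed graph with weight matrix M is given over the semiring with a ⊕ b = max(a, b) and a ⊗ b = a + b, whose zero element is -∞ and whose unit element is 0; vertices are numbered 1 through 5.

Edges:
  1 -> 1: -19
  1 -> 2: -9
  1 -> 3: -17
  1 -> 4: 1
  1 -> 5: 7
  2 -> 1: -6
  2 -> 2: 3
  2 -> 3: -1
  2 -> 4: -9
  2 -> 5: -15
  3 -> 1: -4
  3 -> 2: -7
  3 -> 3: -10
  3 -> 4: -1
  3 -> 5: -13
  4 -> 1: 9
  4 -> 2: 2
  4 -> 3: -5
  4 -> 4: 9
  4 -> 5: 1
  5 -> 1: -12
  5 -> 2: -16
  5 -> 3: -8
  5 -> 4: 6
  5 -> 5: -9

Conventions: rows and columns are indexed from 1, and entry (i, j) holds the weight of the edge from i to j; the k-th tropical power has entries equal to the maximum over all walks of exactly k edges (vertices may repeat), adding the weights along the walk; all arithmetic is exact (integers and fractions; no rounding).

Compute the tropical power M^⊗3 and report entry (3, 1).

M^⊗2:
  [10, 3, -1, 13, 2]
  [0, 6, 2, 0, 1]
  [8, 1, -6, 8, 3]
  [18, 11, 4, 18, 16]
  [15, 8, 1, 15, 7]
M^⊗3:
  [22, 15, 8, 22, 17]
  [9, 9, 5, 9, 7]
  [17, 10, 3, 17, 15]
  [27, 20, 13, 27, 25]
  [24, 17, 10, 24, 22]
Key observation: the optimum is the walk 3->4->4->1, with weight (-1) + 9 + 9 = 17.
Optimal value attained by: walk 3->4->4->1.
Answer: (M^⊗3)[3][1] = 17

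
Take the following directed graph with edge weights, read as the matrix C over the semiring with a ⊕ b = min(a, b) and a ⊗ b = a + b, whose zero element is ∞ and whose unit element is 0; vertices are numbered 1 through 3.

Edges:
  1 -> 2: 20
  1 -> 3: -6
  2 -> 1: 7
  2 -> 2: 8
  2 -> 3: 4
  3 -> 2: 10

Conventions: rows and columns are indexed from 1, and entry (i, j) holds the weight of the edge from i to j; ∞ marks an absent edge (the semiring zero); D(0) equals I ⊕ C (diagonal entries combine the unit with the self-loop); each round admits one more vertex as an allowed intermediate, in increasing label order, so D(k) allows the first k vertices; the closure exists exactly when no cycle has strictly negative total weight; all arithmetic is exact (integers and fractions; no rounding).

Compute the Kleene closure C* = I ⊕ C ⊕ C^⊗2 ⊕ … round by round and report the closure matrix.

D(0):
  [0, 20, -6]
  [7, 0, 4]
  [∞, 10, 0]
D(1):
  [0, 20, -6]
  [7, 0, 1]
  [∞, 10, 0]
D(2):
  [0, 20, -6]
  [7, 0, 1]
  [17, 10, 0]
D(3):
  [0, 4, -6]
  [7, 0, 1]
  [17, 10, 0]
Answer: C* = [[0, 4, -6], [7, 0, 1], [17, 10, 0]]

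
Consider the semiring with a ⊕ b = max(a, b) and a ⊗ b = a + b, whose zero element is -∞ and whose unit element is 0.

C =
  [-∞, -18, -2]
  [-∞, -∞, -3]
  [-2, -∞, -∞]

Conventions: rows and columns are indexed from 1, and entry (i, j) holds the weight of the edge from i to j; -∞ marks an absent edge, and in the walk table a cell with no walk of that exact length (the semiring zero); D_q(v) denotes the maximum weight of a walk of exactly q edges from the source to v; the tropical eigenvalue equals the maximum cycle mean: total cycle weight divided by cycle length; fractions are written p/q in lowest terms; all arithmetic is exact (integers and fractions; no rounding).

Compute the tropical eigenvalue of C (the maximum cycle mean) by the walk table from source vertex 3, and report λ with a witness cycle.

q=0: [-∞, -∞, 0]
q=1: [-2, -∞, -∞]
q=2: [-∞, -20, -4]
q=3: [-6, -∞, -23]
Optimal cycle mean attained by: cycle 1->3->1, total (-2) + (-2), length 2.
Answer: λ = -2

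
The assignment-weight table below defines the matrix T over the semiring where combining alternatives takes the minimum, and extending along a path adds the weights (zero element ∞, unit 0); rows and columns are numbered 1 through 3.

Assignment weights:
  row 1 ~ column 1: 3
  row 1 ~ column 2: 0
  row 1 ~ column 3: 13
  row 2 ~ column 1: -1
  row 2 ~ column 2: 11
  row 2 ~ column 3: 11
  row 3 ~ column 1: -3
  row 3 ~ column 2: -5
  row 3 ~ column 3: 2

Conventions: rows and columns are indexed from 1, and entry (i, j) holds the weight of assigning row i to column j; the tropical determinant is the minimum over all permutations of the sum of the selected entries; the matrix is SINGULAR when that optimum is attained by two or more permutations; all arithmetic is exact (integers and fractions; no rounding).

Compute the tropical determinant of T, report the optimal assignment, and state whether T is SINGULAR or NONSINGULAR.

σ = (1, 2, 3): 3 + 11 + 2 = 16
σ = (1, 3, 2): 3 + 11 + (-5) = 9
σ = (2, 1, 3): 0 + (-1) + 2 = 1
σ = (2, 3, 1): 0 + 11 + (-3) = 8
σ = (3, 1, 2): 13 + (-1) + (-5) = 7
σ = (3, 2, 1): 13 + 11 + (-3) = 21
Optimal value attained by: σ = (2, 1, 3).
Answer: det⊕(T) = 1; verdict: NONSINGULAR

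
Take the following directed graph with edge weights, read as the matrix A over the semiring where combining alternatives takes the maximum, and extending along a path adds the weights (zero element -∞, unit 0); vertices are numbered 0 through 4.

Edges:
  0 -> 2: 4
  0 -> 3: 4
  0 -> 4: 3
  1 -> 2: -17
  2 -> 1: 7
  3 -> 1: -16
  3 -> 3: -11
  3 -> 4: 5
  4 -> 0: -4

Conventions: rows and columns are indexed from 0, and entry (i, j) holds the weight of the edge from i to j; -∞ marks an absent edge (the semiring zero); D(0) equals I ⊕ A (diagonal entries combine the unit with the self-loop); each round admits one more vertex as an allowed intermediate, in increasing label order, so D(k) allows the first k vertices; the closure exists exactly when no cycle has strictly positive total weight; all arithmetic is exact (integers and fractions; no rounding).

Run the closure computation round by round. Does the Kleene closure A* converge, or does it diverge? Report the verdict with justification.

D(0):
  [0, -∞, 4, 4, 3]
  [-∞, 0, -17, -∞, -∞]
  [-∞, 7, 0, -∞, -∞]
  [-∞, -16, -∞, 0, 5]
  [-4, -∞, -∞, -∞, 0]
D(1):
  [0, -∞, 4, 4, 3]
  [-∞, 0, -17, -∞, -∞]
  [-∞, 7, 0, -∞, -∞]
  [-∞, -16, -∞, 0, 5]
  [-4, -∞, 0, 0, 0]
D(2):
  [0, -∞, 4, 4, 3]
  [-∞, 0, -17, -∞, -∞]
  [-∞, 7, 0, -∞, -∞]
  [-∞, -16, -33, 0, 5]
  [-4, -∞, 0, 0, 0]
D(3):
  [0, 11, 4, 4, 3]
  [-∞, 0, -17, -∞, -∞]
  [-∞, 7, 0, -∞, -∞]
  [-∞, -16, -33, 0, 5]
  [-4, 7, 0, 0, 0]
Detection: at round 4, diagonal entry (4, 4) turns strictly positive.
Key observation: the cycle 4->0->3->4 has total weight (-4) + 4 + 5, which is strictly positive.
Answer: DIVERGES — positive cycle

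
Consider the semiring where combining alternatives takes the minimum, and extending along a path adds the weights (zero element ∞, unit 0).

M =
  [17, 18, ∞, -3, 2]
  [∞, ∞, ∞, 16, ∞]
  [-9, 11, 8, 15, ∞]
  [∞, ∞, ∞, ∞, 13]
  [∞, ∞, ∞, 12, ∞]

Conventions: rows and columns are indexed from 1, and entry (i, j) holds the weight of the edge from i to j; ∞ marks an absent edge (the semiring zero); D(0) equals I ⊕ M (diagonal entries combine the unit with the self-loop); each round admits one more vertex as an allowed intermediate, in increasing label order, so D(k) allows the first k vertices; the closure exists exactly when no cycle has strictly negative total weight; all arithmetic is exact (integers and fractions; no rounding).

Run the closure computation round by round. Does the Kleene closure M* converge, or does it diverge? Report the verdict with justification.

D(0):
  [0, 18, ∞, -3, 2]
  [∞, 0, ∞, 16, ∞]
  [-9, 11, 0, 15, ∞]
  [∞, ∞, ∞, 0, 13]
  [∞, ∞, ∞, 12, 0]
D(1):
  [0, 18, ∞, -3, 2]
  [∞, 0, ∞, 16, ∞]
  [-9, 9, 0, -12, -7]
  [∞, ∞, ∞, 0, 13]
  [∞, ∞, ∞, 12, 0]
D(2):
  [0, 18, ∞, -3, 2]
  [∞, 0, ∞, 16, ∞]
  [-9, 9, 0, -12, -7]
  [∞, ∞, ∞, 0, 13]
  [∞, ∞, ∞, 12, 0]
D(3):
  [0, 18, ∞, -3, 2]
  [∞, 0, ∞, 16, ∞]
  [-9, 9, 0, -12, -7]
  [∞, ∞, ∞, 0, 13]
  [∞, ∞, ∞, 12, 0]
D(4):
  [0, 18, ∞, -3, 2]
  [∞, 0, ∞, 16, 29]
  [-9, 9, 0, -12, -7]
  [∞, ∞, ∞, 0, 13]
  [∞, ∞, ∞, 12, 0]
D(5):
  [0, 18, ∞, -3, 2]
  [∞, 0, ∞, 16, 29]
  [-9, 9, 0, -12, -7]
  [∞, ∞, ∞, 0, 13]
  [∞, ∞, ∞, 12, 0]
Key observation: every diagonal entry stays at the unit through all rounds, so no improving cycle exists.
Answer: CONVERGES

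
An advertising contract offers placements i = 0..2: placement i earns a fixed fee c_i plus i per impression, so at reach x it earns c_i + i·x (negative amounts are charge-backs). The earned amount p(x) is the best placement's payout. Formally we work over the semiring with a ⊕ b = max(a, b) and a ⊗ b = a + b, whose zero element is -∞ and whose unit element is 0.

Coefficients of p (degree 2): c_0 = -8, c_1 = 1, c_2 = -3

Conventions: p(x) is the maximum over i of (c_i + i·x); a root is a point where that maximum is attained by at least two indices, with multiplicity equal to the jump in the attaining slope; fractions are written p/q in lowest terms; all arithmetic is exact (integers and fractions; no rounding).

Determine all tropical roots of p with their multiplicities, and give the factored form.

hull edge (i=0, c=-8) to (i=1, c=1): slope 9, span 1
hull edge (i=1, c=1) to (i=2, c=-3): slope -4, span 1
Factored form: p(x) = -3 ⊗ (x ⊕ (-9)) ⊗ (x ⊕ 4)
Answer: roots = -9 (mult 1), 4 (mult 1)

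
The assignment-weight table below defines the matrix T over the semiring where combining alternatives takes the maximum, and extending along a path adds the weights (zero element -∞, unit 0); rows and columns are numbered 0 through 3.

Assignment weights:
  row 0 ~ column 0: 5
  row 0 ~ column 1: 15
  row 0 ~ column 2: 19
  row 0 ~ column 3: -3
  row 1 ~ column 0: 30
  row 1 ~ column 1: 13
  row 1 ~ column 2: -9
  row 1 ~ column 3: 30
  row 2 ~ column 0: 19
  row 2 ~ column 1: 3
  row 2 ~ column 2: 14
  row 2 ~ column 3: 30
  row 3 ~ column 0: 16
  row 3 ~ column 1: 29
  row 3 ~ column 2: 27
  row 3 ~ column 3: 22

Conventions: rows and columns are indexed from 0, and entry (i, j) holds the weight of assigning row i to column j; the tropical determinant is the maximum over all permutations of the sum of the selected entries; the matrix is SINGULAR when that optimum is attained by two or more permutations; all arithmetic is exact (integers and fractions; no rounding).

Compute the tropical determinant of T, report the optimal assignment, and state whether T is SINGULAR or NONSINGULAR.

σ = (0, 1, 2, 3): 5 + 13 + 14 + 22 = 54
σ = (0, 1, 3, 2): 5 + 13 + 30 + 27 = 75
σ = (0, 2, 1, 3): 5 + (-9) + 3 + 22 = 21
σ = (0, 2, 3, 1): 5 + (-9) + 30 + 29 = 55
σ = (0, 3, 1, 2): 5 + 30 + 3 + 27 = 65
σ = (0, 3, 2, 1): 5 + 30 + 14 + 29 = 78
σ = (1, 0, 2, 3): 15 + 30 + 14 + 22 = 81
σ = (1, 0, 3, 2): 15 + 30 + 30 + 27 = 102
σ = (1, 2, 0, 3): 15 + (-9) + 19 + 22 = 47
σ = (1, 2, 3, 0): 15 + (-9) + 30 + 16 = 52
σ = (1, 3, 0, 2): 15 + 30 + 19 + 27 = 91
σ = (1, 3, 2, 0): 15 + 30 + 14 + 16 = 75
σ = (2, 0, 1, 3): 19 + 30 + 3 + 22 = 74
σ = (2, 0, 3, 1): 19 + 30 + 30 + 29 = 108
σ = (2, 1, 0, 3): 19 + 13 + 19 + 22 = 73
σ = (2, 1, 3, 0): 19 + 13 + 30 + 16 = 78
σ = (2, 3, 0, 1): 19 + 30 + 19 + 29 = 97
σ = (2, 3, 1, 0): 19 + 30 + 3 + 16 = 68
σ = (3, 0, 1, 2): (-3) + 30 + 3 + 27 = 57
σ = (3, 0, 2, 1): (-3) + 30 + 14 + 29 = 70
σ = (3, 1, 0, 2): (-3) + 13 + 19 + 27 = 56
σ = (3, 1, 2, 0): (-3) + 13 + 14 + 16 = 40
σ = (3, 2, 0, 1): (-3) + (-9) + 19 + 29 = 36
σ = (3, 2, 1, 0): (-3) + (-9) + 3 + 16 = 7
Optimal value attained by: σ = (2, 0, 3, 1).
Answer: det⊕(T) = 108; verdict: NONSINGULAR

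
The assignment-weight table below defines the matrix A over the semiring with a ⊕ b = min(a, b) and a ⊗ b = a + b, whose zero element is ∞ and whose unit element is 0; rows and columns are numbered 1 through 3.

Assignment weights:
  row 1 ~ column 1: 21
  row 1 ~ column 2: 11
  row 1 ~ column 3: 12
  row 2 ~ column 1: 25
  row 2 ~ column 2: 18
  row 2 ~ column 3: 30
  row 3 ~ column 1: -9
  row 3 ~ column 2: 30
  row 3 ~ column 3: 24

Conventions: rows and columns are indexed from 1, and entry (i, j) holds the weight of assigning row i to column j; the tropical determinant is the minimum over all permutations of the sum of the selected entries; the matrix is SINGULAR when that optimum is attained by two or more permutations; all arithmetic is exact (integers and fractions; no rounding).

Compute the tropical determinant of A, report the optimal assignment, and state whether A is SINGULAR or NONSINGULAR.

σ = (1, 2, 3): 21 + 18 + 24 = 63
σ = (1, 3, 2): 21 + 30 + 30 = 81
σ = (2, 1, 3): 11 + 25 + 24 = 60
σ = (2, 3, 1): 11 + 30 + (-9) = 32
σ = (3, 1, 2): 12 + 25 + 30 = 67
σ = (3, 2, 1): 12 + 18 + (-9) = 21
Optimal value attained by: σ = (3, 2, 1).
Answer: det⊕(A) = 21; verdict: NONSINGULAR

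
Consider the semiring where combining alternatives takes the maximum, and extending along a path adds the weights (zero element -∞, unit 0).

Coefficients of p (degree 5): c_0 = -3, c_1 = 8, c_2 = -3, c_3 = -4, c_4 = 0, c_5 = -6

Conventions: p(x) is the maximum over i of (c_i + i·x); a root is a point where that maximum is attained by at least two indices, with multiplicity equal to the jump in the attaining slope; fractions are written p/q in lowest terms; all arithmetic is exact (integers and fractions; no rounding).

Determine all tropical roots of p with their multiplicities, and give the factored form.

hull edge (i=0, c=-3) to (i=1, c=8): slope 11, span 1
hull edge (i=1, c=8) to (i=4, c=0): slope -8/3, span 3
hull edge (i=4, c=0) to (i=5, c=-6): slope -6, span 1
Factored form: p(x) = -6 ⊗ (x ⊕ (-11)) ⊗ (x ⊕ 8/3) ⊗ (x ⊕ 8/3) ⊗ (x ⊕ 8/3) ⊗ (x ⊕ 6)
Answer: roots = -11 (mult 1), 8/3 (mult 3), 6 (mult 1)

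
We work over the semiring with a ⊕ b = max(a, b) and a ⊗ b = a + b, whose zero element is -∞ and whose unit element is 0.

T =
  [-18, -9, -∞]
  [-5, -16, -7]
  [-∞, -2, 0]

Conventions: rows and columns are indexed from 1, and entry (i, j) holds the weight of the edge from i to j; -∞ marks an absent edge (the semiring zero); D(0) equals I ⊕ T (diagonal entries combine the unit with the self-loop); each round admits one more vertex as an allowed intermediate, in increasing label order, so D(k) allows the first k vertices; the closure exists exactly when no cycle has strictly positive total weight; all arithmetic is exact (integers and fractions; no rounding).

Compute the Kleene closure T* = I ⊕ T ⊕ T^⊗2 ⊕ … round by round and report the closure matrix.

D(0):
  [0, -9, -∞]
  [-5, 0, -7]
  [-∞, -2, 0]
D(1):
  [0, -9, -∞]
  [-5, 0, -7]
  [-∞, -2, 0]
D(2):
  [0, -9, -16]
  [-5, 0, -7]
  [-7, -2, 0]
D(3):
  [0, -9, -16]
  [-5, 0, -7]
  [-7, -2, 0]
Answer: T* = [[0, -9, -16], [-5, 0, -7], [-7, -2, 0]]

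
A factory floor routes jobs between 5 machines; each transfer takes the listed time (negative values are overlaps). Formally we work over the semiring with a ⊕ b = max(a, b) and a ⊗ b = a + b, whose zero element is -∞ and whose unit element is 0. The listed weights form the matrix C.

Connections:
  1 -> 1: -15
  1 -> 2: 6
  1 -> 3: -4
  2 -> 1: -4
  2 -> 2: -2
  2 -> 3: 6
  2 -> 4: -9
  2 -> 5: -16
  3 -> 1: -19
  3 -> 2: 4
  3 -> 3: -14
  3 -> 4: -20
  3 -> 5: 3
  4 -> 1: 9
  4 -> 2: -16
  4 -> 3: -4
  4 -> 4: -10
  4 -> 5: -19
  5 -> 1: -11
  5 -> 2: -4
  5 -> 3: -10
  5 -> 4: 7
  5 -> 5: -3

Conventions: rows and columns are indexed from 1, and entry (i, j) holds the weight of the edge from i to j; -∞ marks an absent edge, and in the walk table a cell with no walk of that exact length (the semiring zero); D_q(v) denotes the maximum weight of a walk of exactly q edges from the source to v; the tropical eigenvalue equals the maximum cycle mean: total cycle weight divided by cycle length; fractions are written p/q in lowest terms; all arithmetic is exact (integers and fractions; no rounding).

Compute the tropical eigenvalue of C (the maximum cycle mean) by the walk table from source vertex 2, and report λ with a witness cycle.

q=0: [-∞, 0, -∞, -∞, -∞]
q=1: [-4, -2, 6, -9, -16]
q=2: [0, 10, 4, -9, 9]
q=3: [6, 8, 16, 16, 7]
q=4: [25, 20, 14, 14, 19]
q=5: [23, 31, 26, 26, 17]
Optimal cycle mean attained by: cycle 1->2->3->5->4->1, total 6 + 6 + 3 + 7 + 9, length 5.
Answer: λ = 31/5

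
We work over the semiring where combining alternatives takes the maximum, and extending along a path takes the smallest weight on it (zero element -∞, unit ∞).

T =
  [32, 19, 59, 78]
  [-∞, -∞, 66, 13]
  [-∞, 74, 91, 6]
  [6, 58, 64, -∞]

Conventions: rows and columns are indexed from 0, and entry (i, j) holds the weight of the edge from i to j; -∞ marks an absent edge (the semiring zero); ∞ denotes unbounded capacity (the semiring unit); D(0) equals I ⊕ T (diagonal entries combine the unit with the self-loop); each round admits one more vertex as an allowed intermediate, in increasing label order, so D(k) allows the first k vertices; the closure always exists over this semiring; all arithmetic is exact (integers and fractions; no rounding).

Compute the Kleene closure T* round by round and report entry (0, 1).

D(0):
  [∞, 19, 59, 78]
  [-∞, ∞, 66, 13]
  [-∞, 74, ∞, 6]
  [6, 58, 64, ∞]
D(1):
  [∞, 19, 59, 78]
  [-∞, ∞, 66, 13]
  [-∞, 74, ∞, 6]
  [6, 58, 64, ∞]
D(2):
  [∞, 19, 59, 78]
  [-∞, ∞, 66, 13]
  [-∞, 74, ∞, 13]
  [6, 58, 64, ∞]
D(3):
  [∞, 59, 59, 78]
  [-∞, ∞, 66, 13]
  [-∞, 74, ∞, 13]
  [6, 64, 64, ∞]
D(4):
  [∞, 64, 64, 78]
  [6, ∞, 66, 13]
  [6, 74, ∞, 13]
  [6, 64, 64, ∞]
Answer: T*[0][1] = 64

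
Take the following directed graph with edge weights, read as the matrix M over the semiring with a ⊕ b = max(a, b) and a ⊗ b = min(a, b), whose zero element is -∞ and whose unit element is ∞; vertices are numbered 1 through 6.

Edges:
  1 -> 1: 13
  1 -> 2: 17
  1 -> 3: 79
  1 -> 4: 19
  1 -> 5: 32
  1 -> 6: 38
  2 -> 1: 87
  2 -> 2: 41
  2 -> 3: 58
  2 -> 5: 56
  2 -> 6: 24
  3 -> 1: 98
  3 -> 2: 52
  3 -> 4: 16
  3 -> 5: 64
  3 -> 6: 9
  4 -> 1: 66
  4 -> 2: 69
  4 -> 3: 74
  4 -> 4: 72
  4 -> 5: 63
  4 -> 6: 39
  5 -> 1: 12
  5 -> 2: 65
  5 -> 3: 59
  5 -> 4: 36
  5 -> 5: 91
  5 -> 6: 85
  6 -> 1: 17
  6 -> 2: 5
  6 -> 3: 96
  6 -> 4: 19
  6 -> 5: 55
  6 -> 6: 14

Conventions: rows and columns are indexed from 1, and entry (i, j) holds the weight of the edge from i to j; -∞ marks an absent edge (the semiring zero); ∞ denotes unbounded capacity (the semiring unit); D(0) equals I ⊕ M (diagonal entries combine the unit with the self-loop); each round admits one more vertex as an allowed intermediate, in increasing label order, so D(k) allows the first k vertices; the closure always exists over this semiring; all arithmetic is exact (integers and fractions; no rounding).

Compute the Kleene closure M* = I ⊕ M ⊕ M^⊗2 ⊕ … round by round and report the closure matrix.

D(0):
  [∞, 17, 79, 19, 32, 38]
  [87, ∞, 58, -∞, 56, 24]
  [98, 52, ∞, 16, 64, 9]
  [66, 69, 74, ∞, 63, 39]
  [12, 65, 59, 36, ∞, 85]
  [17, 5, 96, 19, 55, ∞]
D(1):
  [∞, 17, 79, 19, 32, 38]
  [87, ∞, 79, 19, 56, 38]
  [98, 52, ∞, 19, 64, 38]
  [66, 69, 74, ∞, 63, 39]
  [12, 65, 59, 36, ∞, 85]
  [17, 17, 96, 19, 55, ∞]
D(2):
  [∞, 17, 79, 19, 32, 38]
  [87, ∞, 79, 19, 56, 38]
  [98, 52, ∞, 19, 64, 38]
  [69, 69, 74, ∞, 63, 39]
  [65, 65, 65, 36, ∞, 85]
  [17, 17, 96, 19, 55, ∞]
D(3):
  [∞, 52, 79, 19, 64, 38]
  [87, ∞, 79, 19, 64, 38]
  [98, 52, ∞, 19, 64, 38]
  [74, 69, 74, ∞, 64, 39]
  [65, 65, 65, 36, ∞, 85]
  [96, 52, 96, 19, 64, ∞]
D(4):
  [∞, 52, 79, 19, 64, 38]
  [87, ∞, 79, 19, 64, 38]
  [98, 52, ∞, 19, 64, 38]
  [74, 69, 74, ∞, 64, 39]
  [65, 65, 65, 36, ∞, 85]
  [96, 52, 96, 19, 64, ∞]
D(5):
  [∞, 64, 79, 36, 64, 64]
  [87, ∞, 79, 36, 64, 64]
  [98, 64, ∞, 36, 64, 64]
  [74, 69, 74, ∞, 64, 64]
  [65, 65, 65, 36, ∞, 85]
  [96, 64, 96, 36, 64, ∞]
D(6):
  [∞, 64, 79, 36, 64, 64]
  [87, ∞, 79, 36, 64, 64]
  [98, 64, ∞, 36, 64, 64]
  [74, 69, 74, ∞, 64, 64]
  [85, 65, 85, 36, ∞, 85]
  [96, 64, 96, 36, 64, ∞]
Answer: M* = [[∞, 64, 79, 36, 64, 64], [87, ∞, 79, 36, 64, 64], [98, 64, ∞, 36, 64, 64], [74, 69, 74, ∞, 64, 64], [85, 65, 85, 36, ∞, 85], [96, 64, 96, 36, 64, ∞]]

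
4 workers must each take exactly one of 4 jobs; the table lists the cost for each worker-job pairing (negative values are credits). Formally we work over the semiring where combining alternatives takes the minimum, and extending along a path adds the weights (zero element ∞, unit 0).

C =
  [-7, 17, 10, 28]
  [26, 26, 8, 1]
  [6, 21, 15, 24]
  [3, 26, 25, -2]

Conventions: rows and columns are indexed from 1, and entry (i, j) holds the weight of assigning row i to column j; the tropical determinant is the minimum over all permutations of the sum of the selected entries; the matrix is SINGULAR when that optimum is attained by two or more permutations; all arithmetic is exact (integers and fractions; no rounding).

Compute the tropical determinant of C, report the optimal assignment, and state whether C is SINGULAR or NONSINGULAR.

σ = (1, 2, 3, 4): (-7) + 26 + 15 + (-2) = 32
σ = (1, 2, 4, 3): (-7) + 26 + 24 + 25 = 68
σ = (1, 3, 2, 4): (-7) + 8 + 21 + (-2) = 20
σ = (1, 3, 4, 2): (-7) + 8 + 24 + 26 = 51
σ = (1, 4, 2, 3): (-7) + 1 + 21 + 25 = 40
σ = (1, 4, 3, 2): (-7) + 1 + 15 + 26 = 35
σ = (2, 1, 3, 4): 17 + 26 + 15 + (-2) = 56
σ = (2, 1, 4, 3): 17 + 26 + 24 + 25 = 92
σ = (2, 3, 1, 4): 17 + 8 + 6 + (-2) = 29
σ = (2, 3, 4, 1): 17 + 8 + 24 + 3 = 52
σ = (2, 4, 1, 3): 17 + 1 + 6 + 25 = 49
σ = (2, 4, 3, 1): 17 + 1 + 15 + 3 = 36
σ = (3, 1, 2, 4): 10 + 26 + 21 + (-2) = 55
σ = (3, 1, 4, 2): 10 + 26 + 24 + 26 = 86
σ = (3, 2, 1, 4): 10 + 26 + 6 + (-2) = 40
σ = (3, 2, 4, 1): 10 + 26 + 24 + 3 = 63
σ = (3, 4, 1, 2): 10 + 1 + 6 + 26 = 43
σ = (3, 4, 2, 1): 10 + 1 + 21 + 3 = 35
σ = (4, 1, 2, 3): 28 + 26 + 21 + 25 = 100
σ = (4, 1, 3, 2): 28 + 26 + 15 + 26 = 95
σ = (4, 2, 1, 3): 28 + 26 + 6 + 25 = 85
σ = (4, 2, 3, 1): 28 + 26 + 15 + 3 = 72
σ = (4, 3, 1, 2): 28 + 8 + 6 + 26 = 68
σ = (4, 3, 2, 1): 28 + 8 + 21 + 3 = 60
Optimal value attained by: σ = (1, 3, 2, 4).
Answer: det⊕(C) = 20; verdict: NONSINGULAR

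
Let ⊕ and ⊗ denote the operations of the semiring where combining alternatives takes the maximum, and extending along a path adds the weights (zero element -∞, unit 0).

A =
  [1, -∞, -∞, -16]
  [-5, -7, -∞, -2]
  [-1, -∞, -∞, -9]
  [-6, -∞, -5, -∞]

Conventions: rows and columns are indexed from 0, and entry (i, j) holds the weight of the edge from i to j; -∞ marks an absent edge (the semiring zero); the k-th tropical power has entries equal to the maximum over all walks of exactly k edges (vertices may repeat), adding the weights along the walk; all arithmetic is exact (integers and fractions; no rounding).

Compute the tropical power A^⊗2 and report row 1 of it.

A^⊗2:
  [2, -∞, -21, -15]
  [-4, -14, -7, -9]
  [0, -∞, -14, -17]
  [-5, -∞, -∞, -14]
Answer: row 1 of A^⊗2 = [-4, -14, -7, -9]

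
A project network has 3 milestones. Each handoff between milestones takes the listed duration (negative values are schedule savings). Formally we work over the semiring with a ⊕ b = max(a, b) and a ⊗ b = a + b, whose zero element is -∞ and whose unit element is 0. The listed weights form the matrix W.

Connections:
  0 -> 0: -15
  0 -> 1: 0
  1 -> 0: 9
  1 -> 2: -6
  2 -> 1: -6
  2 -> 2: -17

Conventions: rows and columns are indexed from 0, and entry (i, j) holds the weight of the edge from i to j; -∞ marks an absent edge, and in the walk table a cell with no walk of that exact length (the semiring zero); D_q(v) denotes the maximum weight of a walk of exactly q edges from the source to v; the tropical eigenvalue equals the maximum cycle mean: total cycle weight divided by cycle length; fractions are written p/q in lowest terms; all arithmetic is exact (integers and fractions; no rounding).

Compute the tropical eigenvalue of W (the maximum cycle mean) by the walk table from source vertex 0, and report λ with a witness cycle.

q=0: [0, -∞, -∞]
q=1: [-15, 0, -∞]
q=2: [9, -15, -6]
q=3: [-6, 9, -21]
Optimal cycle mean attained by: cycle 0->1->0, total 0 + 9, length 2.
Answer: λ = 9/2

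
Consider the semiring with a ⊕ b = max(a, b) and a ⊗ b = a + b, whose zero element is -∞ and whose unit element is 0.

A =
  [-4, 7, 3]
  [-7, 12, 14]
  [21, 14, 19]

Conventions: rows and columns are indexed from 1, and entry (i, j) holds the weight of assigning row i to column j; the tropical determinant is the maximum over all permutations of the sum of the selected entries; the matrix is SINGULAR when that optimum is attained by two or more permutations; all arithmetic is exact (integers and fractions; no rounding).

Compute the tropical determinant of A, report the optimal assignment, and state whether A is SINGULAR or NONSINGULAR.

σ = (1, 2, 3): (-4) + 12 + 19 = 27
σ = (1, 3, 2): (-4) + 14 + 14 = 24
σ = (2, 1, 3): 7 + (-7) + 19 = 19
σ = (2, 3, 1): 7 + 14 + 21 = 42
σ = (3, 1, 2): 3 + (-7) + 14 = 10
σ = (3, 2, 1): 3 + 12 + 21 = 36
Optimal value attained by: σ = (2, 3, 1).
Answer: det⊕(A) = 42; verdict: NONSINGULAR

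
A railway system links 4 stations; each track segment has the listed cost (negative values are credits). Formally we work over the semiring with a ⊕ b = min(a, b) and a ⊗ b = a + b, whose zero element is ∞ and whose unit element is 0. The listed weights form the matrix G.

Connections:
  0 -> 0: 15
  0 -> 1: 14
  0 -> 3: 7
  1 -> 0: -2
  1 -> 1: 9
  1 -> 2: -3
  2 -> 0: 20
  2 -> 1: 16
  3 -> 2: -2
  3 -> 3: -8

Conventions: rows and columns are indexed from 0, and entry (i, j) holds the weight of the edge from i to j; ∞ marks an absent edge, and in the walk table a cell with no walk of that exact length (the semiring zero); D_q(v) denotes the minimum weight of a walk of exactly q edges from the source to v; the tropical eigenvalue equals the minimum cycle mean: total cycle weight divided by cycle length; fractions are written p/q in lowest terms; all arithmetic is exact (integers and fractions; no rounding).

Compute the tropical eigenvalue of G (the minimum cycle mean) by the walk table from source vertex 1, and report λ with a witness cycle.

q=0: [∞, 0, ∞, ∞]
q=1: [-2, 9, -3, ∞]
q=2: [7, 12, 6, 5]
q=3: [10, 21, 3, -3]
q=4: [19, 19, -5, -11]
Optimal cycle mean attained by: cycle 3->3, total (-8), length 1.
Answer: λ = -8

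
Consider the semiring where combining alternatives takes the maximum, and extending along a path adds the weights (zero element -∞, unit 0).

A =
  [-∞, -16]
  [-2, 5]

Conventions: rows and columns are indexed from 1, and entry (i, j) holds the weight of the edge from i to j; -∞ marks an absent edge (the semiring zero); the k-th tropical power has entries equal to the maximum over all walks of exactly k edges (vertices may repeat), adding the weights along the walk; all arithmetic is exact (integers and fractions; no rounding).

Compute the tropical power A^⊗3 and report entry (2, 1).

A^⊗2:
  [-18, -11]
  [3, 10]
A^⊗3:
  [-13, -6]
  [8, 15]
Key observation: the optimum is the walk 2->2->2->1, with weight 5 + 5 + (-2) = 8.
Optimal value attained by: walk 2->2->2->1.
Answer: (A^⊗3)[2][1] = 8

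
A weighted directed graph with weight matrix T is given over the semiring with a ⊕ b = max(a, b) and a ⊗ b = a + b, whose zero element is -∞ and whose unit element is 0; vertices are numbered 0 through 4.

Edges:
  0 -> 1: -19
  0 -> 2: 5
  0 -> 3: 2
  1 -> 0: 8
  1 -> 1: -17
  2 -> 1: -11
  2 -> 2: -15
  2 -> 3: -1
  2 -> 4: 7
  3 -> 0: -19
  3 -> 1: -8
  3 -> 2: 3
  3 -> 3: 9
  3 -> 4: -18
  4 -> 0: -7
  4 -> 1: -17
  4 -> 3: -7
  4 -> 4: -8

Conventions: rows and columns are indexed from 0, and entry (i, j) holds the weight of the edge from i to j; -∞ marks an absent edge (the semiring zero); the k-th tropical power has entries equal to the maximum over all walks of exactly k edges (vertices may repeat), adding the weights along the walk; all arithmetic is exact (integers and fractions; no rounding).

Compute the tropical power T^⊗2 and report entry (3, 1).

T^⊗2:
  [-11, -6, 5, 11, 12]
  [-9, -11, 13, 10, -∞]
  [0, -9, 2, 8, -1]
  [0, 1, 12, 18, 10]
  [-9, -15, -2, 2, -16]
Key observation: the optimum is the walk 3->3->1, with weight 9 + (-8) = 1.
Optimal value attained by: walk 3->3->1.
Answer: (T^⊗2)[3][1] = 1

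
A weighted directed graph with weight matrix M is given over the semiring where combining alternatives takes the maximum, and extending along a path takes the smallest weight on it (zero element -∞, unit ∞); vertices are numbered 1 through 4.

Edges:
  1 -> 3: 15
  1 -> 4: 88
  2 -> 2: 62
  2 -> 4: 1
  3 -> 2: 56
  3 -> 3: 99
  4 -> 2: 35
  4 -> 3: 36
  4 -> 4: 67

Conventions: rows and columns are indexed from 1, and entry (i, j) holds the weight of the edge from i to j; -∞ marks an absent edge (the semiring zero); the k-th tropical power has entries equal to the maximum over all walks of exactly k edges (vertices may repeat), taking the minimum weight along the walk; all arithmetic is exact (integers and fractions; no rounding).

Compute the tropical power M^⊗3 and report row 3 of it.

M^⊗2:
  [-∞, 35, 36, 67]
  [-∞, 62, 1, 1]
  [-∞, 56, 99, 1]
  [-∞, 36, 36, 67]
M^⊗3:
  [-∞, 36, 36, 67]
  [-∞, 62, 1, 1]
  [-∞, 56, 99, 1]
  [-∞, 36, 36, 67]
Answer: row 3 of M^⊗3 = [-∞, 56, 99, 1]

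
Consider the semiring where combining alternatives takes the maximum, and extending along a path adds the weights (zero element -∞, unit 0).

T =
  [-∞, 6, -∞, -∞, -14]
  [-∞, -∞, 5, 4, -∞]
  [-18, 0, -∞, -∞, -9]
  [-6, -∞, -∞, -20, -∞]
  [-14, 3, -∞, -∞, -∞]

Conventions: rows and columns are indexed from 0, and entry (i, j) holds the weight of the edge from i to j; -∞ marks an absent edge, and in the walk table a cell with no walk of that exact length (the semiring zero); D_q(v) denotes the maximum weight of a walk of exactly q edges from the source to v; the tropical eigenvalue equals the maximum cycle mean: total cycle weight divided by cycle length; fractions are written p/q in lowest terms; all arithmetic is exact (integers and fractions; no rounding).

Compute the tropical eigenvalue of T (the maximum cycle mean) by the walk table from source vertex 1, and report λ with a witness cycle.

q=0: [-∞, 0, -∞, -∞, -∞]
q=1: [-∞, -∞, 5, 4, -∞]
q=2: [-2, 5, -∞, -16, -4]
q=3: [-18, 4, 10, 9, -16]
q=4: [3, 10, 9, 8, 1]
q=5: [2, 9, 15, 14, 0]
Optimal cycle mean attained by: cycle 1->2->1, total 5 + 0, length 2.
Answer: λ = 5/2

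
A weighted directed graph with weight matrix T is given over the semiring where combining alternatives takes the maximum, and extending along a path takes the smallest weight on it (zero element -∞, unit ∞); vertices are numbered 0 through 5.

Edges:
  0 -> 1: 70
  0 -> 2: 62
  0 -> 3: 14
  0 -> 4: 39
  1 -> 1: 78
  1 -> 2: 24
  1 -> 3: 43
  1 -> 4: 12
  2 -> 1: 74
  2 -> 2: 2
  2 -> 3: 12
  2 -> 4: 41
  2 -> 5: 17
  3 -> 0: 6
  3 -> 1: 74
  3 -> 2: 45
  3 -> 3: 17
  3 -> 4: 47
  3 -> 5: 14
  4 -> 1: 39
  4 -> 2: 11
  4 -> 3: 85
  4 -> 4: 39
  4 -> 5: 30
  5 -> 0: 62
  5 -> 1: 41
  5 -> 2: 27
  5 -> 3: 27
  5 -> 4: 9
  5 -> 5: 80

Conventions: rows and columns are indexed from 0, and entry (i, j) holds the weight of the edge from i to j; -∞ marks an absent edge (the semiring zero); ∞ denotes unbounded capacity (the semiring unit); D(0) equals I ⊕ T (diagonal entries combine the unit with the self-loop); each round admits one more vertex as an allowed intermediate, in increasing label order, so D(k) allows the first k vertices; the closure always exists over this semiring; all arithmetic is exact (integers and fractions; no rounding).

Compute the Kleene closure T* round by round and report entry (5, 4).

D(0):
  [∞, 70, 62, 14, 39, -∞]
  [-∞, ∞, 24, 43, 12, -∞]
  [-∞, 74, ∞, 12, 41, 17]
  [6, 74, 45, ∞, 47, 14]
  [-∞, 39, 11, 85, ∞, 30]
  [62, 41, 27, 27, 9, ∞]
D(1):
  [∞, 70, 62, 14, 39, -∞]
  [-∞, ∞, 24, 43, 12, -∞]
  [-∞, 74, ∞, 12, 41, 17]
  [6, 74, 45, ∞, 47, 14]
  [-∞, 39, 11, 85, ∞, 30]
  [62, 62, 62, 27, 39, ∞]
D(2):
  [∞, 70, 62, 43, 39, -∞]
  [-∞, ∞, 24, 43, 12, -∞]
  [-∞, 74, ∞, 43, 41, 17]
  [6, 74, 45, ∞, 47, 14]
  [-∞, 39, 24, 85, ∞, 30]
  [62, 62, 62, 43, 39, ∞]
D(3):
  [∞, 70, 62, 43, 41, 17]
  [-∞, ∞, 24, 43, 24, 17]
  [-∞, 74, ∞, 43, 41, 17]
  [6, 74, 45, ∞, 47, 17]
  [-∞, 39, 24, 85, ∞, 30]
  [62, 62, 62, 43, 41, ∞]
D(4):
  [∞, 70, 62, 43, 43, 17]
  [6, ∞, 43, 43, 43, 17]
  [6, 74, ∞, 43, 43, 17]
  [6, 74, 45, ∞, 47, 17]
  [6, 74, 45, 85, ∞, 30]
  [62, 62, 62, 43, 43, ∞]
D(5):
  [∞, 70, 62, 43, 43, 30]
  [6, ∞, 43, 43, 43, 30]
  [6, 74, ∞, 43, 43, 30]
  [6, 74, 45, ∞, 47, 30]
  [6, 74, 45, 85, ∞, 30]
  [62, 62, 62, 43, 43, ∞]
D(6):
  [∞, 70, 62, 43, 43, 30]
  [30, ∞, 43, 43, 43, 30]
  [30, 74, ∞, 43, 43, 30]
  [30, 74, 45, ∞, 47, 30]
  [30, 74, 45, 85, ∞, 30]
  [62, 62, 62, 43, 43, ∞]
Answer: T*[5][4] = 43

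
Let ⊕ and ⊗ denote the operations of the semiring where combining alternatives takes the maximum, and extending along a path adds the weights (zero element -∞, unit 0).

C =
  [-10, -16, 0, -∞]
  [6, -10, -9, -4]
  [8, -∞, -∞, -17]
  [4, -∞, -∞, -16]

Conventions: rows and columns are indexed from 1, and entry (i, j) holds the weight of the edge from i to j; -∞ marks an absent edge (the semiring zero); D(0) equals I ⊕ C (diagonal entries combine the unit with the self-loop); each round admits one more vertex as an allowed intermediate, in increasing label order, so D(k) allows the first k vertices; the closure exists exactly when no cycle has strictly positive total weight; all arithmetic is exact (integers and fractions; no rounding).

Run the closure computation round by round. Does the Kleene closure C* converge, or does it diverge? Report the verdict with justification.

D(0):
  [0, -16, 0, -∞]
  [6, 0, -9, -4]
  [8, -∞, 0, -17]
  [4, -∞, -∞, 0]
Detection: at round 1, diagonal entry (3, 3) turns strictly positive.
Key observation: the cycle 3->1->3 has total weight 8 + 0, which is strictly positive.
Answer: DIVERGES — positive cycle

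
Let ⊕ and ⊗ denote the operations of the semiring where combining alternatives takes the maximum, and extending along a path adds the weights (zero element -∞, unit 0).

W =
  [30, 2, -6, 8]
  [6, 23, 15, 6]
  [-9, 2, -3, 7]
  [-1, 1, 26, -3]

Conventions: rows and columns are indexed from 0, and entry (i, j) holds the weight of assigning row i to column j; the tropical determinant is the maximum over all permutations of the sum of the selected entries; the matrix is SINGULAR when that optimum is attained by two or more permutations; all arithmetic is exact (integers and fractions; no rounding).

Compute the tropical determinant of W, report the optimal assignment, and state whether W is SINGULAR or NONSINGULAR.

σ = (0, 1, 2, 3): 30 + 23 + (-3) + (-3) = 47
σ = (0, 1, 3, 2): 30 + 23 + 7 + 26 = 86
σ = (0, 2, 1, 3): 30 + 15 + 2 + (-3) = 44
σ = (0, 2, 3, 1): 30 + 15 + 7 + 1 = 53
σ = (0, 3, 1, 2): 30 + 6 + 2 + 26 = 64
σ = (0, 3, 2, 1): 30 + 6 + (-3) + 1 = 34
σ = (1, 0, 2, 3): 2 + 6 + (-3) + (-3) = 2
σ = (1, 0, 3, 2): 2 + 6 + 7 + 26 = 41
σ = (1, 2, 0, 3): 2 + 15 + (-9) + (-3) = 5
σ = (1, 2, 3, 0): 2 + 15 + 7 + (-1) = 23
σ = (1, 3, 0, 2): 2 + 6 + (-9) + 26 = 25
σ = (1, 3, 2, 0): 2 + 6 + (-3) + (-1) = 4
σ = (2, 0, 1, 3): (-6) + 6 + 2 + (-3) = -1
σ = (2, 0, 3, 1): (-6) + 6 + 7 + 1 = 8
σ = (2, 1, 0, 3): (-6) + 23 + (-9) + (-3) = 5
σ = (2, 1, 3, 0): (-6) + 23 + 7 + (-1) = 23
σ = (2, 3, 0, 1): (-6) + 6 + (-9) + 1 = -8
σ = (2, 3, 1, 0): (-6) + 6 + 2 + (-1) = 1
σ = (3, 0, 1, 2): 8 + 6 + 2 + 26 = 42
σ = (3, 0, 2, 1): 8 + 6 + (-3) + 1 = 12
σ = (3, 1, 0, 2): 8 + 23 + (-9) + 26 = 48
σ = (3, 1, 2, 0): 8 + 23 + (-3) + (-1) = 27
σ = (3, 2, 0, 1): 8 + 15 + (-9) + 1 = 15
σ = (3, 2, 1, 0): 8 + 15 + 2 + (-1) = 24
Optimal value attained by: σ = (0, 1, 3, 2).
Answer: det⊕(W) = 86; verdict: NONSINGULAR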